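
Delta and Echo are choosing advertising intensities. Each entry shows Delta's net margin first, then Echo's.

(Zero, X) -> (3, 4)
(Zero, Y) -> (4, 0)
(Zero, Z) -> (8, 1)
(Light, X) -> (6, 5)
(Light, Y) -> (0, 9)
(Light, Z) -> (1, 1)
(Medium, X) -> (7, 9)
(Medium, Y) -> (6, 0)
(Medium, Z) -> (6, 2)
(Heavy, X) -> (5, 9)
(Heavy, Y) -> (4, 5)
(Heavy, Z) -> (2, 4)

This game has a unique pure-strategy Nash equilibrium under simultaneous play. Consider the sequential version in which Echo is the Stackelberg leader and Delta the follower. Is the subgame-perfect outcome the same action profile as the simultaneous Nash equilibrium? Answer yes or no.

Backward induction with Echo moving first.
- X: Delta compares 3, 6, 7, 5 and picks Medium; Echo would get 9.
- Y: Delta compares 4, 0, 6, 4 and picks Medium; Echo would get 0.
- Z: Delta compares 8, 1, 6, 2 and picks Zero; Echo would get 1.
Among 9, 0, 1, the best is 9 at X. Subgame-perfect outcome: (Medium, X) with payoffs (7, 9).
Now find the simultaneous Nash equilibrium.
Delta's best replies: X→Medium; Y→Medium; Z→Zero.
Echo's best replies: Zero→X; Light→Y; Medium→X; Heavy→X.
Only (Medium, X) has each player best-responding; Nash payoffs (7, 9).
Sequential outcome (Medium, X) coincides with the Nash profile (Medium, X).

yes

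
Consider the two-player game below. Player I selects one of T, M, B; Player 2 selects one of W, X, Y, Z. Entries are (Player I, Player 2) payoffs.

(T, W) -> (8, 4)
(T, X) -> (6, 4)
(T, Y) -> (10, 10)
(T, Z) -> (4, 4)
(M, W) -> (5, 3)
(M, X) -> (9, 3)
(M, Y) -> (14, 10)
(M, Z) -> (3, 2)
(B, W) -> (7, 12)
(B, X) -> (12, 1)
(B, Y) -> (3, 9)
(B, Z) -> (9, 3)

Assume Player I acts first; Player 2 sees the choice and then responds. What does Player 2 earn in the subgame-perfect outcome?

10

Player 2 best-responds to each possible Player I move:
- T: BR = Y, leader payoff 10.
- M: BR = Y, leader payoff 14.
- B: BR = W, leader payoff 7.
Player I's induced payoffs are 10, 14, 7, so Player I commits to M. Subgame-perfect outcome: (M, Y) with payoffs (14, 10).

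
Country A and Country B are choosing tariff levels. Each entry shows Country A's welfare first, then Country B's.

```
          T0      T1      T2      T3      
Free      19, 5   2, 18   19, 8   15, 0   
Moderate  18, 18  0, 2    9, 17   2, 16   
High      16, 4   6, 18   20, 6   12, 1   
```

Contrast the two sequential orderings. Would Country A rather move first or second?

If Country A leads: Country B's best replies are Free→T1, Moderate→T0, High→T1; Country A's induced payoffs 2, 18, 6; outcome (Moderate, T0), payoffs (18, 18).
If Country B leads: Country A's best replies are T0→Free, T1→High, T2→High, T3→Free; Country B's induced payoffs 5, 18, 6, 0; outcome (High, T1), payoffs (6, 18).
Country A gets 18 moving first and 6 moving second, so Country A prefers to move first.

first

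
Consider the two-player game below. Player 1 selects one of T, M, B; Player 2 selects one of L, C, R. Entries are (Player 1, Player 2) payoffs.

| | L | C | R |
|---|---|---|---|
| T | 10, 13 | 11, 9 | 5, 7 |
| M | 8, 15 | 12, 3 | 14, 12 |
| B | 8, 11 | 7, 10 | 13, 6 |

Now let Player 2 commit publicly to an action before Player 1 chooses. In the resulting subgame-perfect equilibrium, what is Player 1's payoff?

10

Backward induction with Player 2 moving first.
- L: Player 1 compares 10, 8, 8 and picks T; Player 2 would get 13.
- C: Player 1 compares 11, 12, 7 and picks M; Player 2 would get 3.
- R: Player 1 compares 5, 14, 13 and picks M; Player 2 would get 12.
Among 13, 3, 12, the best is 13 at L. Subgame-perfect outcome: (T, L) with payoffs (10, 13).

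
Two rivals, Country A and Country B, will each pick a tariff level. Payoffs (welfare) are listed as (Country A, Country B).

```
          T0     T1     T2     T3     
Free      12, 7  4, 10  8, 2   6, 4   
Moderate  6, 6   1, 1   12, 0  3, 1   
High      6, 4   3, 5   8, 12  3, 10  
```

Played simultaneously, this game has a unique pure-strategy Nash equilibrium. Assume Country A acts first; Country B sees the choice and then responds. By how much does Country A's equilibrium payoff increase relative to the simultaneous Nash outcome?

Solve by backward induction (Country A leads).
- Free → Country B plays T1 (best of 7, 10, 2, 4); Country A gets 4.
- Moderate → Country B plays T0 (best of 6, 1, 0, 1); Country A gets 6.
- High → Country B plays T2 (best of 4, 5, 12, 10); Country A gets 8.
Country A's induced payoffs are 4, 6, 8, so Country A commits to High. Subgame-perfect outcome: (High, T2) with payoffs (8, 12).
Now find the simultaneous Nash equilibrium.
Country A's best replies: T0→Free; T1→Free; T2→Moderate; T3→Free.
Country B's best replies: Free→T1; Moderate→T0; High→T2.
The unique mutual best reply is (Free, T1), giving (4, 10).
Country A's commitment gain: 8 − 4 = 4.

4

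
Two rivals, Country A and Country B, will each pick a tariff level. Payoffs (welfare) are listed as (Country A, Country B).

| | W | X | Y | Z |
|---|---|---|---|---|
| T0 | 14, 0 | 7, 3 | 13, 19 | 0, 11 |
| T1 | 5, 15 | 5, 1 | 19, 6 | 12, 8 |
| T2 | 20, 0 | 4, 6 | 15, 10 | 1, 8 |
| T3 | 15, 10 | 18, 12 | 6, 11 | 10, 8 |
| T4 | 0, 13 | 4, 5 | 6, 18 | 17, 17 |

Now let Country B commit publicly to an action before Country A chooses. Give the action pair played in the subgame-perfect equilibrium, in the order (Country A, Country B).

(T4, Z)

Work backward from Country A's decision.
- W: BR = T2, leader payoff 0.
- X: BR = T3, leader payoff 12.
- Y: BR = T1, leader payoff 6.
- Z: BR = T4, leader payoff 17.
Country B's induced payoffs are 0, 12, 6, 17, so Country B commits to Z. Subgame-perfect outcome: (T4, Z) with payoffs (17, 17).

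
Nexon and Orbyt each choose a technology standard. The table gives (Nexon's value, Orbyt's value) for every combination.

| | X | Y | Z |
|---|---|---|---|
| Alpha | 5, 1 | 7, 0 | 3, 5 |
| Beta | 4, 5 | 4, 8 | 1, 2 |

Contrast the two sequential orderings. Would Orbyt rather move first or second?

If Nexon leads: Orbyt's best replies are Alpha→Z, Beta→Y; Nexon's induced payoffs 3, 4; outcome (Beta, Y), payoffs (4, 8).
If Orbyt leads: Nexon's best replies are X→Alpha, Y→Alpha, Z→Alpha; Orbyt's induced payoffs 1, 0, 5; outcome (Alpha, Z), payoffs (3, 5).
Orbyt gets 5 moving first and 8 moving second, so Orbyt prefers to move second.

second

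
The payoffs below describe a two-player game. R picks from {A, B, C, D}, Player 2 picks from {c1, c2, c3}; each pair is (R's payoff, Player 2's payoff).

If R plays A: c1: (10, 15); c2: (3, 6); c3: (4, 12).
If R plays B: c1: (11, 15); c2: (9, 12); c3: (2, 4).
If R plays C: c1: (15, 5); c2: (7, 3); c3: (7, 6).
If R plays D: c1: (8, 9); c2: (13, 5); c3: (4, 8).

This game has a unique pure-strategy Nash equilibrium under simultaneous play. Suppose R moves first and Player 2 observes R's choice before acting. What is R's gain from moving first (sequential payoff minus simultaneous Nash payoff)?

Solve by backward induction (R leads).
- A → Player 2 plays c1 (best of 15, 6, 12); R gets 10.
- B → Player 2 plays c1 (best of 15, 12, 4); R gets 11.
- C → Player 2 plays c3 (best of 5, 3, 6); R gets 7.
- D → Player 2 plays c1 (best of 9, 5, 8); R gets 8.
Among 10, 11, 7, 8, the best is 11 at B. Subgame-perfect outcome: (B, c1) with payoffs (11, 15).
For the simultaneous game, intersect best replies.
R's best replies: c1→C; c2→D; c3→C.
Player 2's best replies: A→c1; B→c1; C→c3; D→c1.
Only (C, c3) has each player best-responding; Nash payoffs (7, 6).
R's commitment gain: 11 − 7 = 4.

4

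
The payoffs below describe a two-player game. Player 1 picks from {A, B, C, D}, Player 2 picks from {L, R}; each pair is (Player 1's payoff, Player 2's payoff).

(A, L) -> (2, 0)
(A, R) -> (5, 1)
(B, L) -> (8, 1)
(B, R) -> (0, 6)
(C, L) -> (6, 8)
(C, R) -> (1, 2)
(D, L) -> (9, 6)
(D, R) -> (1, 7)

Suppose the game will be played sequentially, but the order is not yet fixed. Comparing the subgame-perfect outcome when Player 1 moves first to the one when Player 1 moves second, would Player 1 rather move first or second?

If Player 1 leads: Player 2's best replies are A→R, B→R, C→L, D→R; Player 1's induced payoffs 5, 0, 6, 1; outcome (C, L), payoffs (6, 8).
If Player 2 leads: Player 1's best replies are L→D, R→A; Player 2's induced payoffs 6, 1; outcome (D, L), payoffs (9, 6).
Player 1 gets 6 moving first and 9 moving second, so Player 1 prefers to move second.

second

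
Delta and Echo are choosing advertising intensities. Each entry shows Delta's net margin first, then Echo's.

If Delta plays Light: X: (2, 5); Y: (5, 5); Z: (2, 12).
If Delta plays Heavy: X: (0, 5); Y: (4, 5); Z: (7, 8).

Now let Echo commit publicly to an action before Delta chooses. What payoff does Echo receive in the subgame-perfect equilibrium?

8

Work backward from Delta's decision.
- X: BR = Light, leader payoff 5.
- Y: BR = Light, leader payoff 5.
- Z: BR = Heavy, leader payoff 8.
Maximizing over 5, 5, 8, Echo chooses Z. Subgame-perfect outcome: (Heavy, Z) with payoffs (7, 8).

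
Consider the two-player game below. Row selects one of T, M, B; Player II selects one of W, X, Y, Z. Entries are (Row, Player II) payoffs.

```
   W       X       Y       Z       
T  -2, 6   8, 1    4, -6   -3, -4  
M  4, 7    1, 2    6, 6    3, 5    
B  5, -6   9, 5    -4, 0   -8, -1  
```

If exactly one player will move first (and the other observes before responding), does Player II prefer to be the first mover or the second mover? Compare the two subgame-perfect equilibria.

first

If Row leads: Player II's best replies are T→W, M→W, B→X; Row's induced payoffs -2, 4, 9; outcome (B, X), payoffs (9, 5).
If Player II leads: Row's best replies are W→B, X→B, Y→M, Z→M; Player II's induced payoffs -6, 5, 6, 5; outcome (M, Y), payoffs (6, 6).
Player II gets 6 moving first and 5 moving second, so Player II prefers to move first.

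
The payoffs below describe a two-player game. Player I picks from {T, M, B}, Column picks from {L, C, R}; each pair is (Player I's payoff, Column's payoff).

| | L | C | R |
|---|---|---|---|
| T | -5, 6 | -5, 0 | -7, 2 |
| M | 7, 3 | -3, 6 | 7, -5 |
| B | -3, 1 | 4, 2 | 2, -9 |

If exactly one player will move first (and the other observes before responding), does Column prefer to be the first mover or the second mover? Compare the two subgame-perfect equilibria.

If Player I leads: Column's best replies are T→L, M→C, B→C; Player I's induced payoffs -5, -3, 4; outcome (B, C), payoffs (4, 2).
If Column leads: Player I's best replies are L→M, C→B, R→M; Column's induced payoffs 3, 2, -5; outcome (M, L), payoffs (7, 3).
Column gets 3 moving first and 2 moving second, so Column prefers to move first.

first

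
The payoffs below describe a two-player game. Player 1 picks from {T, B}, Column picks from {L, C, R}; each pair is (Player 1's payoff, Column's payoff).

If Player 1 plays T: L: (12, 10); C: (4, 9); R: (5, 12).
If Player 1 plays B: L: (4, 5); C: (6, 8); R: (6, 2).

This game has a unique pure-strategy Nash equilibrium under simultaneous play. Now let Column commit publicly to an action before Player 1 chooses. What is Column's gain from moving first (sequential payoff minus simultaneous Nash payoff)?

2

Work backward from Player 1's decision.
- L: Player 1 compares 12, 4 and picks T; Column would get 10.
- C: Player 1 compares 4, 6 and picks B; Column would get 8.
- R: Player 1 compares 5, 6 and picks B; Column would get 2.
Among 10, 8, 2, the best is 10 at L. Subgame-perfect outcome: (T, L) with payoffs (12, 10).
For the simultaneous game, intersect best replies.
Player 1's best replies: L→T; C→B; R→B.
Column's best replies: T→R; B→C.
The unique mutual best reply is (B, C), giving (6, 8).
Column's commitment gain: 10 − 8 = 2.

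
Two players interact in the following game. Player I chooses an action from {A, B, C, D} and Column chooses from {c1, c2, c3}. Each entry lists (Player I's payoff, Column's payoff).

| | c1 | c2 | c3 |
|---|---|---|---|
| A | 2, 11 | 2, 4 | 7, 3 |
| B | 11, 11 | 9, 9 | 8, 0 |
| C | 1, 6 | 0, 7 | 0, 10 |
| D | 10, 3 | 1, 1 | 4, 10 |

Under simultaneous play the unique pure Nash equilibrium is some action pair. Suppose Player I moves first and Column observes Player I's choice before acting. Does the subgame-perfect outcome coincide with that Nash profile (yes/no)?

Solve by backward induction (Player I leads).
- A: BR = c1, leader payoff 2.
- B: BR = c1, leader payoff 11.
- C: BR = c3, leader payoff 0.
- D: BR = c3, leader payoff 4.
Maximizing over 2, 11, 0, 4, Player I chooses B. Subgame-perfect outcome: (B, c1) with payoffs (11, 11).
Under simultaneous play:
Player I's best replies: c1→B; c2→B; c3→B.
Column's best replies: A→c1; B→c1; C→c3; D→c3.
The unique mutual best reply is (B, c1), giving (11, 11).
Sequential outcome (B, c1) coincides with the Nash profile (B, c1).

yes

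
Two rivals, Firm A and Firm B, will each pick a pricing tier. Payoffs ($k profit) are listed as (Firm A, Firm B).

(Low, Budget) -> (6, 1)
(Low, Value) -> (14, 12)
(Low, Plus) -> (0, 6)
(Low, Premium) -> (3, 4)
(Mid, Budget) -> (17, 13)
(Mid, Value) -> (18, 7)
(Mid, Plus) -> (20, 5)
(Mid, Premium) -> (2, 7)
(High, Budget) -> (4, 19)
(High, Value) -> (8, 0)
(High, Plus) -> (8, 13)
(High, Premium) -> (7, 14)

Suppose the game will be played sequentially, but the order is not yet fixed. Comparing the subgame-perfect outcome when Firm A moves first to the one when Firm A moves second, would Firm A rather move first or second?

first

If Firm A leads: Firm B's best replies are Low→Value, Mid→Budget, High→Budget; Firm A's induced payoffs 14, 17, 4; outcome (Mid, Budget), payoffs (17, 13).
If Firm B leads: Firm A's best replies are Budget→Mid, Value→Mid, Plus→Mid, Premium→High; Firm B's induced payoffs 13, 7, 5, 14; outcome (High, Premium), payoffs (7, 14).
Firm A gets 17 moving first and 7 moving second, so Firm A prefers to move first.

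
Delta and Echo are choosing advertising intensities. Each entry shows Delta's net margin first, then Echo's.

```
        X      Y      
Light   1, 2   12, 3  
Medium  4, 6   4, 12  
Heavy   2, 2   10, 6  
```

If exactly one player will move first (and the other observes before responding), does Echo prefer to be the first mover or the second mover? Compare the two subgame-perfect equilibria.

If Delta leads: Echo's best replies are Light→Y, Medium→Y, Heavy→Y; Delta's induced payoffs 12, 4, 10; outcome (Light, Y), payoffs (12, 3).
If Echo leads: Delta's best replies are X→Medium, Y→Light; Echo's induced payoffs 6, 3; outcome (Medium, X), payoffs (4, 6).
Echo gets 6 moving first and 3 moving second, so Echo prefers to move first.

first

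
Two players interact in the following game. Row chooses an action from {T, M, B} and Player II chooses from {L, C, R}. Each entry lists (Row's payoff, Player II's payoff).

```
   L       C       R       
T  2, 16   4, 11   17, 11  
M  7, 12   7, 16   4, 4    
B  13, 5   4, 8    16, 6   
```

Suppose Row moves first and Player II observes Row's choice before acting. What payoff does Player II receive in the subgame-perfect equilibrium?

16

Solve by backward induction (Row leads).
- T: BR = L, leader payoff 2.
- M: BR = C, leader payoff 7.
- B: BR = C, leader payoff 4.
Among 2, 7, 4, the best is 7 at M. Subgame-perfect outcome: (M, C) with payoffs (7, 16).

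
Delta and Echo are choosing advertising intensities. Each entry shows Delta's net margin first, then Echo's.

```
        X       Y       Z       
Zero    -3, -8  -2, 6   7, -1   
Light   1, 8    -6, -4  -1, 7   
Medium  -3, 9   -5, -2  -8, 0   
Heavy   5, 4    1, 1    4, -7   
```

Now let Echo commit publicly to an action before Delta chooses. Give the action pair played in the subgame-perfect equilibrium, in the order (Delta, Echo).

(Heavy, X)

Work backward from Delta's decision.
- X: Delta compares -3, 1, -3, 5 and picks Heavy; Echo would get 4.
- Y: Delta compares -2, -6, -5, 1 and picks Heavy; Echo would get 1.
- Z: Delta compares 7, -1, -8, 4 and picks Zero; Echo would get -1.
Among 4, 1, -1, the best is 4 at X. Subgame-perfect outcome: (Heavy, X) with payoffs (5, 4).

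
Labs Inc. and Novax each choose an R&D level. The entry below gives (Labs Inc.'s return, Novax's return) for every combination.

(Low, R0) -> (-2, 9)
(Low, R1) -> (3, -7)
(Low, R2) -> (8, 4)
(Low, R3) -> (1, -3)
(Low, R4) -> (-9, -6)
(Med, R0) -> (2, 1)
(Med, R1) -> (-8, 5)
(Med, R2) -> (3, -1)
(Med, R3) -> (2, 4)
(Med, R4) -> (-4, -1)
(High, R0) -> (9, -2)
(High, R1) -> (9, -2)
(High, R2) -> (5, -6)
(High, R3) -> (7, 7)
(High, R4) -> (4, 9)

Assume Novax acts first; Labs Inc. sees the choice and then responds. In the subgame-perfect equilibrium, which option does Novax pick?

R4

Solve by backward induction (Novax leads).
- R0 → Labs Inc. plays High (best of -2, 2, 9); Novax gets -2.
- R1 → Labs Inc. plays High (best of 3, -8, 9); Novax gets -2.
- R2 → Labs Inc. plays Low (best of 8, 3, 5); Novax gets 4.
- R3 → Labs Inc. plays High (best of 1, 2, 7); Novax gets 7.
- R4 → Labs Inc. plays High (best of -9, -4, 4); Novax gets 9.
Novax's induced payoffs are -2, -2, 4, 7, 9, so Novax commits to R4. Subgame-perfect outcome: (High, R4) with payoffs (4, 9).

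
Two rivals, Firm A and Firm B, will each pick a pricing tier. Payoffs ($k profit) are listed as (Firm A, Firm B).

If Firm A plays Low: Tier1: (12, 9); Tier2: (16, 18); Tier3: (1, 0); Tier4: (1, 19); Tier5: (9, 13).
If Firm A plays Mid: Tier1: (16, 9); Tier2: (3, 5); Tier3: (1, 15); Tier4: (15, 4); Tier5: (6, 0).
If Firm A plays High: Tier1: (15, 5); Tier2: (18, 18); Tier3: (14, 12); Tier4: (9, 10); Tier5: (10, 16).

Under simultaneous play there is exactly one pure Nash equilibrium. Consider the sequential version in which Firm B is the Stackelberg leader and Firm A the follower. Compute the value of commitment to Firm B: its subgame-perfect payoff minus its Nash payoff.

Work backward from Firm A's decision.
- Tier1 → Firm A plays Mid (best of 12, 16, 15); Firm B gets 9.
- Tier2 → Firm A plays High (best of 16, 3, 18); Firm B gets 18.
- Tier3 → Firm A plays High (best of 1, 1, 14); Firm B gets 12.
- Tier4 → Firm A plays Mid (best of 1, 15, 9); Firm B gets 4.
- Tier5 → Firm A plays High (best of 9, 6, 10); Firm B gets 16.
Maximizing over 9, 18, 12, 4, 16, Firm B chooses Tier2. Subgame-perfect outcome: (High, Tier2) with payoffs (18, 18).
Now find the simultaneous Nash equilibrium.
Firm A's best replies: Tier1→Mid; Tier2→High; Tier3→High; Tier4→Mid; Tier5→High.
Firm B's best replies: Low→Tier4; Mid→Tier3; High→Tier2.
The unique mutual best reply is (High, Tier2), giving (18, 18).
Firm B's commitment gain: 18 − 18 = 0.

0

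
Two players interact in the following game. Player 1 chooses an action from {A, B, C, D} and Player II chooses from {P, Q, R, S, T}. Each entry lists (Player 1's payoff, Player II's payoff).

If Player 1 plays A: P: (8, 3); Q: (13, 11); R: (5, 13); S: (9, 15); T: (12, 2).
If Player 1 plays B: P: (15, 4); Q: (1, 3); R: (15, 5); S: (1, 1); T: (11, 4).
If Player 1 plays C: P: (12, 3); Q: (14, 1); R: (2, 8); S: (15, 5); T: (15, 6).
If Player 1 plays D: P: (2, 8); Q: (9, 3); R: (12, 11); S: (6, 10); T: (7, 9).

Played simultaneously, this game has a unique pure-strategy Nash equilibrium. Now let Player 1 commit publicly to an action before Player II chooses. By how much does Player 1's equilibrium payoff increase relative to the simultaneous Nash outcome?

Solve by backward induction (Player 1 leads).
- A: Player II compares 3, 11, 13, 15, 2 and picks S; Player 1 would get 9.
- B: Player II compares 4, 3, 5, 1, 4 and picks R; Player 1 would get 15.
- C: Player II compares 3, 1, 8, 5, 6 and picks R; Player 1 would get 2.
- D: Player II compares 8, 3, 11, 10, 9 and picks R; Player 1 would get 12.
Among 9, 15, 2, 12, the best is 15 at B. Subgame-perfect outcome: (B, R) with payoffs (15, 5).
Now find the simultaneous Nash equilibrium.
Player 1's best replies: P→B; Q→C; R→B; S→C; T→C.
Player II's best replies: A→S; B→R; C→R; D→R.
The unique mutual best reply is (B, R), giving (15, 5).
Player 1's commitment gain: 15 − 15 = 0.

0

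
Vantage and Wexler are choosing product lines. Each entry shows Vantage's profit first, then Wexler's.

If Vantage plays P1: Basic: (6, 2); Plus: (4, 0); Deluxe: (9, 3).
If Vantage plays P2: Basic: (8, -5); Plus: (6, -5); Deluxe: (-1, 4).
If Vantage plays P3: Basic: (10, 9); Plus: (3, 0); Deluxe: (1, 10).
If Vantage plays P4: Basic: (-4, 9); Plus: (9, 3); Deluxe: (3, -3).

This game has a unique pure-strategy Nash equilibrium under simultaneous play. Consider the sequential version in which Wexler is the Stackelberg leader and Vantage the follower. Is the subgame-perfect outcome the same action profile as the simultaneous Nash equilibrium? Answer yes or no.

Backward induction with Wexler moving first.
- Basic: BR = P3, leader payoff 9.
- Plus: BR = P4, leader payoff 3.
- Deluxe: BR = P1, leader payoff 3.
Wexler's induced payoffs are 9, 3, 3, so Wexler commits to Basic. Subgame-perfect outcome: (P3, Basic) with payoffs (10, 9).
Now find the simultaneous Nash equilibrium.
Vantage's best replies: Basic→P3; Plus→P4; Deluxe→P1.
Wexler's best replies: P1→Deluxe; P2→Deluxe; P3→Deluxe; P4→Basic.
Only (P1, Deluxe) has each player best-responding; Nash payoffs (9, 3).
Sequential outcome (P3, Basic) differs from the Nash profile (P1, Deluxe).

no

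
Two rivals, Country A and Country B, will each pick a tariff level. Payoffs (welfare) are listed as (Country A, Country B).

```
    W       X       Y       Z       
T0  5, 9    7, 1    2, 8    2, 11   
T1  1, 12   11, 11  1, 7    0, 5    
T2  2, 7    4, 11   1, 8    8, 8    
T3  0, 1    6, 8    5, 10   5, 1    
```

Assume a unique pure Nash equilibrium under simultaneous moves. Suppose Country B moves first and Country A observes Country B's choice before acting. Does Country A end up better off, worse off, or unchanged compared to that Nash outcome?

Country A best-responds to each possible Country B move:
- W: BR = T0, leader payoff 9.
- X: BR = T1, leader payoff 11.
- Y: BR = T3, leader payoff 10.
- Z: BR = T2, leader payoff 8.
Country B's induced payoffs are 9, 11, 10, 8, so Country B commits to X. Subgame-perfect outcome: (T1, X) with payoffs (11, 11).
For the simultaneous game, intersect best replies.
Country A's best replies: W→T0; X→T1; Y→T3; Z→T2.
Country B's best replies: T0→Z; T1→W; T2→X; T3→Y.
Only (T3, Y) has each player best-responding; Nash payoffs (5, 10).
Country A earns 11 sequentially versus 5 at the Nash outcome: better off.

better off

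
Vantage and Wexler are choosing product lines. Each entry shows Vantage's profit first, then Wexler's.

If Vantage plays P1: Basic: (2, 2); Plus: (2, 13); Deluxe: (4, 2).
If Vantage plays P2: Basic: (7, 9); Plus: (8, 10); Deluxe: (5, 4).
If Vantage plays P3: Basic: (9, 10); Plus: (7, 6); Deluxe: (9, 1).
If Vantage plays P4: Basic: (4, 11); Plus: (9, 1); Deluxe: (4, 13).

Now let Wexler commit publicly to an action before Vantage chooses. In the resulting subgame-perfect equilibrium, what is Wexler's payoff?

10

Work backward from Vantage's decision.
- Basic: Vantage compares 2, 7, 9, 4 and picks P3; Wexler would get 10.
- Plus: Vantage compares 2, 8, 7, 9 and picks P4; Wexler would get 1.
- Deluxe: Vantage compares 4, 5, 9, 4 and picks P3; Wexler would get 1.
Wexler's induced payoffs are 10, 1, 1, so Wexler commits to Basic. Subgame-perfect outcome: (P3, Basic) with payoffs (9, 10).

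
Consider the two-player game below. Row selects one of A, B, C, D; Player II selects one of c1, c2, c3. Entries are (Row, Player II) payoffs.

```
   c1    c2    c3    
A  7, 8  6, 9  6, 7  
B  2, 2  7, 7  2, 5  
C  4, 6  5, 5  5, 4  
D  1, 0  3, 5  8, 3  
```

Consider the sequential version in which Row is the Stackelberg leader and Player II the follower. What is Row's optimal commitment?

B

Player II best-responds to each possible Row move:
- A: Player II compares 8, 9, 7 and picks c2; Row would get 6.
- B: Player II compares 2, 7, 5 and picks c2; Row would get 7.
- C: Player II compares 6, 5, 4 and picks c1; Row would get 4.
- D: Player II compares 0, 5, 3 and picks c2; Row would get 3.
Row's induced payoffs are 6, 7, 4, 3, so Row commits to B. Subgame-perfect outcome: (B, c2) with payoffs (7, 7).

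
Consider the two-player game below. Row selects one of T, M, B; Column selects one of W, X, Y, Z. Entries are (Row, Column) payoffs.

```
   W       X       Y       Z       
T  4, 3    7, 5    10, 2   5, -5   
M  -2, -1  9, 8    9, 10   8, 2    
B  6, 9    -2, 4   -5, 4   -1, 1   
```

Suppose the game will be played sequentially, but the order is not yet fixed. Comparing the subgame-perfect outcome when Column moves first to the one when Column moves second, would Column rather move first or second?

If Row leads: Column's best replies are T→X, M→Y, B→W; Row's induced payoffs 7, 9, 6; outcome (M, Y), payoffs (9, 10).
If Column leads: Row's best replies are W→B, X→M, Y→T, Z→M; Column's induced payoffs 9, 8, 2, 2; outcome (B, W), payoffs (6, 9).
Column gets 9 moving first and 10 moving second, so Column prefers to move second.

second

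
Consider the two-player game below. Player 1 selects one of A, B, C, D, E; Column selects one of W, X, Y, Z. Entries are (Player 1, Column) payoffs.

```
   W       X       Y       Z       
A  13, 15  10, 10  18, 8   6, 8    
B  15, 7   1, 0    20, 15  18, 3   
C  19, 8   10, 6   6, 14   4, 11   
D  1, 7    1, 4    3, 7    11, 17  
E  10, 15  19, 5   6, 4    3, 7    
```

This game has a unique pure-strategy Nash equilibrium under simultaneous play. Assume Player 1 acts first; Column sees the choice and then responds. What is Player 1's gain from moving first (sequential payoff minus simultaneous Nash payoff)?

Column best-responds to each possible Player 1 move:
- A: Column compares 15, 10, 8, 8 and picks W; Player 1 would get 13.
- B: Column compares 7, 0, 15, 3 and picks Y; Player 1 would get 20.
- C: Column compares 8, 6, 14, 11 and picks Y; Player 1 would get 6.
- D: Column compares 7, 4, 7, 17 and picks Z; Player 1 would get 11.
- E: Column compares 15, 5, 4, 7 and picks W; Player 1 would get 10.
Maximizing over 13, 20, 6, 11, 10, Player 1 chooses B. Subgame-perfect outcome: (B, Y) with payoffs (20, 15).
Now find the simultaneous Nash equilibrium.
Player 1's best replies: W→C; X→E; Y→B; Z→B.
Column's best replies: A→W; B→Y; C→Y; D→Z; E→W.
The unique mutual best reply is (B, Y), giving (20, 15).
Player 1's commitment gain: 20 − 20 = 0.

0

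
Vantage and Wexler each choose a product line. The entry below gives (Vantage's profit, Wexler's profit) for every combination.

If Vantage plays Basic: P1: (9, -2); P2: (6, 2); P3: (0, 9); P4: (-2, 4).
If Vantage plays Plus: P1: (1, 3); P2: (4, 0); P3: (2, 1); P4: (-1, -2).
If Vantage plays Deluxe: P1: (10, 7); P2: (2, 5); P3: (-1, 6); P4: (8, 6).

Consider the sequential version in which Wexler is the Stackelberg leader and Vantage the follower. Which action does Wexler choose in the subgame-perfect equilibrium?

Solve by backward induction (Wexler leads).
- P1: BR = Deluxe, leader payoff 7.
- P2: BR = Basic, leader payoff 2.
- P3: BR = Plus, leader payoff 1.
- P4: BR = Deluxe, leader payoff 6.
Wexler's induced payoffs are 7, 2, 1, 6, so Wexler commits to P1. Subgame-perfect outcome: (Deluxe, P1) with payoffs (10, 7).

P1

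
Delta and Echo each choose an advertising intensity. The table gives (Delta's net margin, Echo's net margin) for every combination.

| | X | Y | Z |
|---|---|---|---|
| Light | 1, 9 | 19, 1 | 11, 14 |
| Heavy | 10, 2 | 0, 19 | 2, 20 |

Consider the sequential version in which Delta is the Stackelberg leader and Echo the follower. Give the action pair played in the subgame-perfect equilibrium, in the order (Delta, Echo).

(Light, Z)

Work backward from Echo's decision.
- Light: BR = Z, leader payoff 11.
- Heavy: BR = Z, leader payoff 2.
Among 11, 2, the best is 11 at Light. Subgame-perfect outcome: (Light, Z) with payoffs (11, 14).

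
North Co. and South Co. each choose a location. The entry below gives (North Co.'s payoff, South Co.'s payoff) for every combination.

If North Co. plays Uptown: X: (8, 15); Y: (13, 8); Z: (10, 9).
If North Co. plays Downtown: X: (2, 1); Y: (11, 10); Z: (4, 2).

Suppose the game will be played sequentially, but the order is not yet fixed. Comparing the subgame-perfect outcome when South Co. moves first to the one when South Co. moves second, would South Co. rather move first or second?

If North Co. leads: South Co.'s best replies are Uptown→X, Downtown→Y; North Co.'s induced payoffs 8, 11; outcome (Downtown, Y), payoffs (11, 10).
If South Co. leads: North Co.'s best replies are X→Uptown, Y→Uptown, Z→Uptown; South Co.'s induced payoffs 15, 8, 9; outcome (Uptown, X), payoffs (8, 15).
South Co. gets 15 moving first and 10 moving second, so South Co. prefers to move first.

first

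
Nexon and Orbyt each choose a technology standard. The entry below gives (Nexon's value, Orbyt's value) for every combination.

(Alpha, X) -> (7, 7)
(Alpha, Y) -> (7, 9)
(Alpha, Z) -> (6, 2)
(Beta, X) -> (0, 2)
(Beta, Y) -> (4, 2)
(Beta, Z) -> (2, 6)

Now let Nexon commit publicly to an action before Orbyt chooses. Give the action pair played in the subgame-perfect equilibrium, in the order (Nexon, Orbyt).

(Alpha, Y)

Solve by backward induction (Nexon leads).
- Alpha: BR = Y, leader payoff 7.
- Beta: BR = Z, leader payoff 2.
Nexon's induced payoffs are 7, 2, so Nexon commits to Alpha. Subgame-perfect outcome: (Alpha, Y) with payoffs (7, 9).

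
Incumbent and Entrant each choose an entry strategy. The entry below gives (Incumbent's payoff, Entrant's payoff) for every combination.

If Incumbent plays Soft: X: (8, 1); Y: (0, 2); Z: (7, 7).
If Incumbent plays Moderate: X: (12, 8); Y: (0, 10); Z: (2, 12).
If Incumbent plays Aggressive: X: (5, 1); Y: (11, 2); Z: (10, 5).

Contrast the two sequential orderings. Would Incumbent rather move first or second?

second

If Incumbent leads: Entrant's best replies are Soft→Z, Moderate→Z, Aggressive→Z; Incumbent's induced payoffs 7, 2, 10; outcome (Aggressive, Z), payoffs (10, 5).
If Entrant leads: Incumbent's best replies are X→Moderate, Y→Aggressive, Z→Aggressive; Entrant's induced payoffs 8, 2, 5; outcome (Moderate, X), payoffs (12, 8).
Incumbent gets 10 moving first and 12 moving second, so Incumbent prefers to move second.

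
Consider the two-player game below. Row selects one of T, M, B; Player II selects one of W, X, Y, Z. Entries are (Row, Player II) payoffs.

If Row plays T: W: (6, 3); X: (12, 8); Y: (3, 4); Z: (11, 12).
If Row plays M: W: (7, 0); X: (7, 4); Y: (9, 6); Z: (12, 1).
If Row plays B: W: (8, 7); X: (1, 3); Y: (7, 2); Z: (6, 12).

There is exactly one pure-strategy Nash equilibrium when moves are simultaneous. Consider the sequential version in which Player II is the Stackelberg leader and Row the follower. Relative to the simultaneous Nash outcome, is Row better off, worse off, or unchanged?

Solve by backward induction (Player II leads).
- W → Row plays B (best of 6, 7, 8); Player II gets 7.
- X → Row plays T (best of 12, 7, 1); Player II gets 8.
- Y → Row plays M (best of 3, 9, 7); Player II gets 6.
- Z → Row plays M (best of 11, 12, 6); Player II gets 1.
Among 7, 8, 6, 1, the best is 8 at X. Subgame-perfect outcome: (T, X) with payoffs (12, 8).
For the simultaneous game, intersect best replies.
Row's best replies: W→B; X→T; Y→M; Z→M.
Player II's best replies: T→Z; M→Y; B→Z.
The unique mutual best reply is (M, Y), giving (9, 6).
Row earns 12 sequentially versus 9 at the Nash outcome: better off.

better off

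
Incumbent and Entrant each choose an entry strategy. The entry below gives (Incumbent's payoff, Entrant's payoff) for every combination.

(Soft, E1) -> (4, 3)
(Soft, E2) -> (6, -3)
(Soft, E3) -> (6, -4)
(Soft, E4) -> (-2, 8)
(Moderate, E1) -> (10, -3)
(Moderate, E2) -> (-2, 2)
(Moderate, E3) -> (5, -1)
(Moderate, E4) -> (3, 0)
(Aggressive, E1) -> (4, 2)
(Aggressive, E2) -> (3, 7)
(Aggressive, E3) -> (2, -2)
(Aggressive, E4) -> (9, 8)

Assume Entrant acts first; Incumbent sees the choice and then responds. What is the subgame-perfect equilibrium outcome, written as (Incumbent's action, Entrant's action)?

Work backward from Incumbent's decision.
- E1: BR = Moderate, leader payoff -3.
- E2: BR = Soft, leader payoff -3.
- E3: BR = Soft, leader payoff -4.
- E4: BR = Aggressive, leader payoff 8.
Among -3, -3, -4, 8, the best is 8 at E4. Subgame-perfect outcome: (Aggressive, E4) with payoffs (9, 8).

(Aggressive, E4)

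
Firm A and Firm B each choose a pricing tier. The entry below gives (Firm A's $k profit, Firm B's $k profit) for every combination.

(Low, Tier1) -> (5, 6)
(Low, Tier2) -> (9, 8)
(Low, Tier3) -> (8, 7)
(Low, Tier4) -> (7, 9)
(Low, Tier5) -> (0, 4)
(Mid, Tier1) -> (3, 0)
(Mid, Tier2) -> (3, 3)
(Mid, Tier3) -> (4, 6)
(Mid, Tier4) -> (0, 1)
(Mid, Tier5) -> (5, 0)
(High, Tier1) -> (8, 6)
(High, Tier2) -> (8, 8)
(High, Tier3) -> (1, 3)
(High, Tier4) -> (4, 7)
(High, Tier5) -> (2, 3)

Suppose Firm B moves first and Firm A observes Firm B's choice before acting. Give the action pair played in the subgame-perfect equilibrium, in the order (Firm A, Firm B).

Work backward from Firm A's decision.
- Tier1: BR = High, leader payoff 6.
- Tier2: BR = Low, leader payoff 8.
- Tier3: BR = Low, leader payoff 7.
- Tier4: BR = Low, leader payoff 9.
- Tier5: BR = Mid, leader payoff 0.
Among 6, 8, 7, 9, 0, the best is 9 at Tier4. Subgame-perfect outcome: (Low, Tier4) with payoffs (7, 9).

(Low, Tier4)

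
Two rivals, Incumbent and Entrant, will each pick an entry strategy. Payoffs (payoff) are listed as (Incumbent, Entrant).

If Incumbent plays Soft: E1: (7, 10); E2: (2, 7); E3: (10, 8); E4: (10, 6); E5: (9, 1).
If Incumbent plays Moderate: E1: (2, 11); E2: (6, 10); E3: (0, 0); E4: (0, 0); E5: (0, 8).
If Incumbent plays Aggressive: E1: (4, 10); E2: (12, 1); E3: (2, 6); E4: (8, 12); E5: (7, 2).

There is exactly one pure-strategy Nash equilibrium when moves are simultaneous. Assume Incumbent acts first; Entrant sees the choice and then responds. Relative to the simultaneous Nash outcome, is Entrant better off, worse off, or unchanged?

Solve by backward induction (Incumbent leads).
- Soft: Entrant compares 10, 7, 8, 6, 1 and picks E1; Incumbent would get 7.
- Moderate: Entrant compares 11, 10, 0, 0, 8 and picks E1; Incumbent would get 2.
- Aggressive: Entrant compares 10, 1, 6, 12, 2 and picks E4; Incumbent would get 8.
Maximizing over 7, 2, 8, Incumbent chooses Aggressive. Subgame-perfect outcome: (Aggressive, E4) with payoffs (8, 12).
For the simultaneous game, intersect best replies.
Incumbent's best replies: E1→Soft; E2→Aggressive; E3→Soft; E4→Soft; E5→Soft.
Entrant's best replies: Soft→E1; Moderate→E1; Aggressive→E4.
The unique mutual best reply is (Soft, E1), giving (7, 10).
Entrant earns 12 sequentially versus 10 at the Nash outcome: better off.

better off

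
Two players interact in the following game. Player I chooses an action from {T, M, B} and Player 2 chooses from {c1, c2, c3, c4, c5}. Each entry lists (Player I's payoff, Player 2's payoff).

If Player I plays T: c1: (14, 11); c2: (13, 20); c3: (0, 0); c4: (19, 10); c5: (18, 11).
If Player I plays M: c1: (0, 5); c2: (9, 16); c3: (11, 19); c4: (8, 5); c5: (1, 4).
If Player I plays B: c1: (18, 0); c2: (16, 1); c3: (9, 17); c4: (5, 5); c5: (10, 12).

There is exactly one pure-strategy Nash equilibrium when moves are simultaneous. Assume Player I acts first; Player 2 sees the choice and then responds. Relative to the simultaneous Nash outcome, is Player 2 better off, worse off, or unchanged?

better off

Solve by backward induction (Player I leads).
- T: BR = c2, leader payoff 13.
- M: BR = c3, leader payoff 11.
- B: BR = c3, leader payoff 9.
Maximizing over 13, 11, 9, Player I chooses T. Subgame-perfect outcome: (T, c2) with payoffs (13, 20).
Now find the simultaneous Nash equilibrium.
Player I's best replies: c1→B; c2→B; c3→M; c4→T; c5→T.
Player 2's best replies: T→c2; M→c3; B→c3.
Only (M, c3) has each player best-responding; Nash payoffs (11, 19).
Player 2 earns 20 sequentially versus 19 at the Nash outcome: better off.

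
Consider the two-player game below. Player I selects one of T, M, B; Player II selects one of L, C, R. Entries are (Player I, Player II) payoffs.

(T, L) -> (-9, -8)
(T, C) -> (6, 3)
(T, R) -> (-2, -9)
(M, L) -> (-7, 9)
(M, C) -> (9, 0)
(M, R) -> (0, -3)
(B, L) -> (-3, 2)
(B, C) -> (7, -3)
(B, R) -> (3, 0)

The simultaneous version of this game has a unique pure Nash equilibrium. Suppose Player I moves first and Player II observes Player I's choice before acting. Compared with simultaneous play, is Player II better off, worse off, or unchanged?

better off

Solve by backward induction (Player I leads).
- T → Player II plays C (best of -8, 3, -9); Player I gets 6.
- M → Player II plays L (best of 9, 0, -3); Player I gets -7.
- B → Player II plays L (best of 2, -3, 0); Player I gets -3.
Among 6, -7, -3, the best is 6 at T. Subgame-perfect outcome: (T, C) with payoffs (6, 3).
Under simultaneous play:
Player I's best replies: L→B; C→M; R→B.
Player II's best replies: T→C; M→L; B→L.
The unique mutual best reply is (B, L), giving (-3, 2).
Player II earns 3 sequentially versus 2 at the Nash outcome: better off.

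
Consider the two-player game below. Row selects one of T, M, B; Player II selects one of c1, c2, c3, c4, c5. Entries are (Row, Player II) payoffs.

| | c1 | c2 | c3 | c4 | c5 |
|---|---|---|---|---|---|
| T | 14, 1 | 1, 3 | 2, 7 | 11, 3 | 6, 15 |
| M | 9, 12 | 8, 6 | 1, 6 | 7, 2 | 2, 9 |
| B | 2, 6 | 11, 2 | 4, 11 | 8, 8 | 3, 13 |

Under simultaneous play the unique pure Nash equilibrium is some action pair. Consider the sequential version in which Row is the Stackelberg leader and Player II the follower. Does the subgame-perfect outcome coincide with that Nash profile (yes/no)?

Work backward from Player II's decision.
- T: Player II compares 1, 3, 7, 3, 15 and picks c5; Row would get 6.
- M: Player II compares 12, 6, 6, 2, 9 and picks c1; Row would get 9.
- B: Player II compares 6, 2, 11, 8, 13 and picks c5; Row would get 3.
Row's induced payoffs are 6, 9, 3, so Row commits to M. Subgame-perfect outcome: (M, c1) with payoffs (9, 12).
Now find the simultaneous Nash equilibrium.
Row's best replies: c1→T; c2→B; c3→B; c4→T; c5→T.
Player II's best replies: T→c5; M→c1; B→c5.
Only (T, c5) has each player best-responding; Nash payoffs (6, 15).
Sequential outcome (M, c1) differs from the Nash profile (T, c5).

no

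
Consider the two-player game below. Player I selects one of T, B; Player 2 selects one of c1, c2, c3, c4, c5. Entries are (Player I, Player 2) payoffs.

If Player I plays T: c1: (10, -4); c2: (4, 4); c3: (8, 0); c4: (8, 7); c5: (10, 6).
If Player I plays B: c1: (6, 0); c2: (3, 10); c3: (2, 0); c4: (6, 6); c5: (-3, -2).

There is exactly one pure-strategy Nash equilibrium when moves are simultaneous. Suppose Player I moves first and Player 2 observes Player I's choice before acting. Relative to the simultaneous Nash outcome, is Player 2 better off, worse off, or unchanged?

unchanged

Backward induction with Player I moving first.
- T → Player 2 plays c4 (best of -4, 4, 0, 7, 6); Player I gets 8.
- B → Player 2 plays c2 (best of 0, 10, 0, 6, -2); Player I gets 3.
Player I's induced payoffs are 8, 3, so Player I commits to T. Subgame-perfect outcome: (T, c4) with payoffs (8, 7).
Under simultaneous play:
Player I's best replies: c1→T; c2→T; c3→T; c4→T; c5→T.
Player 2's best replies: T→c4; B→c2.
Only (T, c4) has each player best-responding; Nash payoffs (8, 7).
Player 2 earns 7 sequentially versus 7 at the Nash outcome: unchanged.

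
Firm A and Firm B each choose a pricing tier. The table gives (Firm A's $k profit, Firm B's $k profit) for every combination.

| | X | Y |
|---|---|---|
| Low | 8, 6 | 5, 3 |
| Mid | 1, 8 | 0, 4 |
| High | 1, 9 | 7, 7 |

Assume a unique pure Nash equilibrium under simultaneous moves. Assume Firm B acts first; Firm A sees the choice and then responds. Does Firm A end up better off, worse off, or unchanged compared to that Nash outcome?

Solve by backward induction (Firm B leads).
- X: BR = Low, leader payoff 6.
- Y: BR = High, leader payoff 7.
Maximizing over 6, 7, Firm B chooses Y. Subgame-perfect outcome: (High, Y) with payoffs (7, 7).
For the simultaneous game, intersect best replies.
Firm A's best replies: X→Low; Y→High.
Firm B's best replies: Low→X; Mid→X; High→X.
The unique mutual best reply is (Low, X), giving (8, 6).
Firm A earns 7 sequentially versus 8 at the Nash outcome: worse off.

worse off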